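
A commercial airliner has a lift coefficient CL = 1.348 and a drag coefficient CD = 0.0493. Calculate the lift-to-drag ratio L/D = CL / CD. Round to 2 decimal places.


Step 1: L/D = CL / CD = 1.348 / 0.0493
Step 2: L/D = 27.34

27.34


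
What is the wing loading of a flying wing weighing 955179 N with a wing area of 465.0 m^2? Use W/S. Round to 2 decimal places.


Step 1: Wing loading = W / S = 955179 / 465.0
Step 2: Wing loading = 2054.15 N/m^2

2054.15


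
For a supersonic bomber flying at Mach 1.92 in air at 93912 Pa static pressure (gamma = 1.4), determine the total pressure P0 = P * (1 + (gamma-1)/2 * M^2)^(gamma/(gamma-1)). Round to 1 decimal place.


Step 1: (gamma-1)/2 * M^2 = 0.2 * 3.6864 = 0.73728
Step 2: 1 + 0.73728 = 1.73728
Step 3: Exponent gamma/(gamma-1) = 3.5
Step 4: P0 = 93912 * 1.73728^3.5 = 649031.0 Pa

649031.0


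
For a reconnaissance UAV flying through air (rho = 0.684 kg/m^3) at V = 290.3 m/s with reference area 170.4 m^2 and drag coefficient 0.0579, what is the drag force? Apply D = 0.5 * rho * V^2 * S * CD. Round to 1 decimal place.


Step 1: Dynamic pressure q = 0.5 * 0.684 * 290.3^2 = 28821.7388 Pa
Step 2: Drag D = q * S * CD = 28821.7388 * 170.4 * 0.0579
Step 3: D = 284359.9 N

284359.9


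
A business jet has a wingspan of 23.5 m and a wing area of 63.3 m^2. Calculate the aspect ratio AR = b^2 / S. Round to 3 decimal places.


Step 1: b^2 = 23.5^2 = 552.25
Step 2: AR = 552.25 / 63.3 = 8.724

8.724


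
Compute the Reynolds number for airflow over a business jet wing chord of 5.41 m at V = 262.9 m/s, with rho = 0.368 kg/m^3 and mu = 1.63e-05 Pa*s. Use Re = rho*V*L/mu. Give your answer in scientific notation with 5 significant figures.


Step 1: Numerator = rho * V * L = 0.368 * 262.9 * 5.41 = 523.402352
Step 2: Re = 523.402352 / 1.63e-05
Step 3: Re = 3.2111e+07

3.2111e+07


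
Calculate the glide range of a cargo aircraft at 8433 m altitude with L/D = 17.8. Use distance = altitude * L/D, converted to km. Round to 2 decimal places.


Step 1: Glide distance = altitude * L/D = 8433 * 17.8 = 150107.4 m
Step 2: Convert to km: 150107.4 / 1000 = 150.11 km

150.11


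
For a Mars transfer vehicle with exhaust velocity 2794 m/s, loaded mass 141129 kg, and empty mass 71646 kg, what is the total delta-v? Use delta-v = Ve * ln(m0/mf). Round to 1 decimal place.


Step 1: Mass ratio m0/mf = 141129 / 71646 = 1.96981
Step 2: ln(1.96981) = 0.677937
Step 3: delta-v = 2794 * 0.677937 = 1894.2 m/s

1894.2


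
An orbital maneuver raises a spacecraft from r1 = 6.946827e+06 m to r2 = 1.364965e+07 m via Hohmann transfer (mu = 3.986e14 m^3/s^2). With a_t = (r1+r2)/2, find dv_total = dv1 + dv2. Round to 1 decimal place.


Step 1: Transfer semi-major axis a_t = (6.946827e+06 + 1.364965e+07) / 2 = 1.029824e+07 m
Step 2: v1 (circular at r1) = sqrt(mu/r1) = 7574.87 m/s
Step 3: v_t1 = sqrt(mu*(2/r1 - 1/a_t)) = 8720.77 m/s
Step 4: dv1 = |8720.77 - 7574.87| = 1145.89 m/s
Step 5: v2 (circular at r2) = 5403.91 m/s, v_t2 = 4438.33 m/s
Step 6: dv2 = |5403.91 - 4438.33| = 965.58 m/s
Step 7: Total delta-v = 1145.89 + 965.58 = 2111.5 m/s

2111.5


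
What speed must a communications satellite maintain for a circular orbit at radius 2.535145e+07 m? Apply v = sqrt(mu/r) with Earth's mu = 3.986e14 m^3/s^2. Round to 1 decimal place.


Step 1: mu / r = 3.986e14 / 2.535145e+07 = 15722966.5364
Step 2: v = sqrt(15722966.5364) = 3965.2 m/s

3965.2


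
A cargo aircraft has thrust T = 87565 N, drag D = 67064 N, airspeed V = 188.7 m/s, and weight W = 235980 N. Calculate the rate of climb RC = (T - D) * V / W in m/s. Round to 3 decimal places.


Step 1: Excess thrust = T - D = 87565 - 67064 = 20501 N
Step 2: Excess power = 20501 * 188.7 = 3868538.7 W
Step 3: RC = 3868538.7 / 235980 = 16.394 m/s

16.394


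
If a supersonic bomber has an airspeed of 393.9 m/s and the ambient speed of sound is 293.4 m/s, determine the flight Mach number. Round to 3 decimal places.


Step 1: M = V / a = 393.9 / 293.4
Step 2: M = 1.343

1.343


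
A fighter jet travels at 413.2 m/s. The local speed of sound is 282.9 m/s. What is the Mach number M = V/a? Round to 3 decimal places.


Step 1: M = V / a = 413.2 / 282.9
Step 2: M = 1.461

1.461


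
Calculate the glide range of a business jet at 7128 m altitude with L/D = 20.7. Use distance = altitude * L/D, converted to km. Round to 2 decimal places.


Step 1: Glide distance = altitude * L/D = 7128 * 20.7 = 147549.6 m
Step 2: Convert to km: 147549.6 / 1000 = 147.55 km

147.55


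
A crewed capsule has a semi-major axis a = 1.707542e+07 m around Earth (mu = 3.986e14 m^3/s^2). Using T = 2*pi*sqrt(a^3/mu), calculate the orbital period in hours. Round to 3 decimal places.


Step 1: a^3 / mu = 4.978680e+21 / 3.986e14 = 1.249042e+07
Step 2: sqrt(1.249042e+07) = 3534.1782 s
Step 3: T = 2*pi * 3534.1782 = 22205.9 s
Step 4: T in hours = 22205.9 / 3600 = 6.168 hours

6.168


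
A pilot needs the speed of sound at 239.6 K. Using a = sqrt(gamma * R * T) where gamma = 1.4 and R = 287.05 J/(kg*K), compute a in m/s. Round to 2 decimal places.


Step 1: gamma * R * T = 1.4 * 287.05 * 239.6 = 96288.052
Step 2: a = sqrt(96288.052) = 310.30 m/s

310.30


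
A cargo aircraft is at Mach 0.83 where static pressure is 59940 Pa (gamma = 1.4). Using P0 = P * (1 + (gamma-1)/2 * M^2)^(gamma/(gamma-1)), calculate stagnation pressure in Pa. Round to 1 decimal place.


Step 1: (gamma-1)/2 * M^2 = 0.2 * 0.6889 = 0.13778
Step 2: 1 + 0.13778 = 1.13778
Step 3: Exponent gamma/(gamma-1) = 3.5
Step 4: P0 = 59940 * 1.13778^3.5 = 94171.8 Pa

94171.8


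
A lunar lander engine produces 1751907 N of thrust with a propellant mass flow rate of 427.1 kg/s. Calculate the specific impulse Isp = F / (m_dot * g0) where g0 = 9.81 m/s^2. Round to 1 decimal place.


Step 1: m_dot * g0 = 427.1 * 9.81 = 4189.85
Step 2: Isp = 1751907 / 4189.85 = 418.1 s

418.1


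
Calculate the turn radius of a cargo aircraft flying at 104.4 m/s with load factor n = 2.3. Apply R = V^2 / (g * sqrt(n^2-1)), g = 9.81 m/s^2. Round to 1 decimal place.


Step 1: V^2 = 104.4^2 = 10899.36
Step 2: n^2 - 1 = 2.3^2 - 1 = 4.29
Step 3: sqrt(4.29) = 2.071232
Step 4: R = 10899.36 / (9.81 * 2.071232) = 536.4 m

536.4


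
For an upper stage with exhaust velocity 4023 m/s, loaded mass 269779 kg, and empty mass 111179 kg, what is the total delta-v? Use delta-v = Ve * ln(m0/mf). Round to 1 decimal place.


Step 1: Mass ratio m0/mf = 269779 / 111179 = 2.426528
Step 2: ln(2.426528) = 0.886462
Step 3: delta-v = 4023 * 0.886462 = 3566.2 m/s

3566.2


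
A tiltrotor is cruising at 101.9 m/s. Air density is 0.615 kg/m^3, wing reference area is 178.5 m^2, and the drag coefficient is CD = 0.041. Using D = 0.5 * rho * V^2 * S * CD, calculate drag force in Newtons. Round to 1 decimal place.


Step 1: Dynamic pressure q = 0.5 * 0.615 * 101.9^2 = 3192.9601 Pa
Step 2: Drag D = q * S * CD = 3192.9601 * 178.5 * 0.041
Step 3: D = 23367.7 N

23367.7


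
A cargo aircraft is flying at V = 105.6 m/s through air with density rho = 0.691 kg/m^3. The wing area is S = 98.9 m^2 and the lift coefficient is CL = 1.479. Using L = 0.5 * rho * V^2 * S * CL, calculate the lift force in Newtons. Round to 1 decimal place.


Step 1: Calculate dynamic pressure q = 0.5 * 0.691 * 105.6^2 = 0.5 * 0.691 * 11151.36 = 3852.7949 Pa
Step 2: Multiply by wing area and lift coefficient: L = 3852.7949 * 98.9 * 1.479
Step 3: L = 381041.4136 * 1.479 = 563560.3 N

563560.3


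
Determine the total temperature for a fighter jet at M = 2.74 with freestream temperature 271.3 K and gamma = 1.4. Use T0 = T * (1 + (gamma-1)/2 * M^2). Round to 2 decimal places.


Step 1: (gamma-1)/2 = 0.2
Step 2: M^2 = 7.5076
Step 3: 1 + 0.2 * 7.5076 = 2.50152
Step 4: T0 = 271.3 * 2.50152 = 678.66 K

678.66


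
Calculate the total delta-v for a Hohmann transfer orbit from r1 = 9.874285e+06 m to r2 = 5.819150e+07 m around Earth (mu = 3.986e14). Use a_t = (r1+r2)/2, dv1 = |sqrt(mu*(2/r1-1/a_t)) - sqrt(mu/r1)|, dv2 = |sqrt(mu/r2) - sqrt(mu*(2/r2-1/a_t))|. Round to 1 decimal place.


Step 1: Transfer semi-major axis a_t = (9.874285e+06 + 5.819150e+07) / 2 = 3.403289e+07 m
Step 2: v1 (circular at r1) = sqrt(mu/r1) = 6353.54 m/s
Step 3: v_t1 = sqrt(mu*(2/r1 - 1/a_t)) = 8307.99 m/s
Step 4: dv1 = |8307.99 - 6353.54| = 1954.45 m/s
Step 5: v2 (circular at r2) = 2617.21 m/s, v_t2 = 1409.75 m/s
Step 6: dv2 = |2617.21 - 1409.75| = 1207.46 m/s
Step 7: Total delta-v = 1954.45 + 1207.46 = 3161.9 m/s

3161.9


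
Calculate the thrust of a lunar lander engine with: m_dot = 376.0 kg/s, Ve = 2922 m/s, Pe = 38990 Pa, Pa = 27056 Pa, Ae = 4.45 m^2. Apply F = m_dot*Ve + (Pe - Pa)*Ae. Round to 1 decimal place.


Step 1: Momentum thrust = m_dot * Ve = 376.0 * 2922 = 1098672.0 N
Step 2: Pressure thrust = (Pe - Pa) * Ae = (38990 - 27056) * 4.45 = 53106.30 N
Step 3: Total thrust F = 1098672.0 + 53106.30 = 1151778.3 N

1151778.3


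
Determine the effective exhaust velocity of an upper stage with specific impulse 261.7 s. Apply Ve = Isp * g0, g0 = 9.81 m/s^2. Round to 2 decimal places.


Step 1: Ve = Isp * g0 = 261.7 * 9.81
Step 2: Ve = 2567.28 m/s

2567.28


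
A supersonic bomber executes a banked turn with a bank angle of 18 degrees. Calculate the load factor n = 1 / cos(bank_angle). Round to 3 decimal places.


Step 1: Convert 18 degrees to radians = 0.314159
Step 2: cos(18 deg) = 0.951057
Step 3: n = 1 / 0.951057 = 1.051

1.051


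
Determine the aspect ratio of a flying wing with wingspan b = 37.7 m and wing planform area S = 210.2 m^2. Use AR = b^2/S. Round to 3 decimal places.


Step 1: b^2 = 37.7^2 = 1421.29
Step 2: AR = 1421.29 / 210.2 = 6.762

6.762


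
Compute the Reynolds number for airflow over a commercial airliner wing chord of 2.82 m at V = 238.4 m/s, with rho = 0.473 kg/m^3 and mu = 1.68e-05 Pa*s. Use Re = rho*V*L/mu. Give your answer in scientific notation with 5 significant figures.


Step 1: Numerator = rho * V * L = 0.473 * 238.4 * 2.82 = 317.992224
Step 2: Re = 317.992224 / 1.68e-05
Step 3: Re = 1.8928e+07

1.8928e+07


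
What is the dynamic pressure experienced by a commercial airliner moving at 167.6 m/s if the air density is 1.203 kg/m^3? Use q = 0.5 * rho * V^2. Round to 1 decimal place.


Step 1: V^2 = 167.6^2 = 28089.76
Step 2: q = 0.5 * 1.203 * 28089.76
Step 3: q = 16896.0 Pa

16896.0


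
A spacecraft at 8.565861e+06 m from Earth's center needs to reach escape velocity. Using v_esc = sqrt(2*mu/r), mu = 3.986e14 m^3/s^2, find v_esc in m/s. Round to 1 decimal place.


Step 1: 2*mu/r = 2 * 3.986e14 / 8.565861e+06 = 93067118.4134
Step 2: v_esc = sqrt(93067118.4134) = 9647.1 m/s

9647.1


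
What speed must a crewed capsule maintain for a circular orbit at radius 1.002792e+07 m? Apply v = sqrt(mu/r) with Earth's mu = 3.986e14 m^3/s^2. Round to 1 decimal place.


Step 1: mu / r = 3.986e14 / 1.002792e+07 = 39749020.7341
Step 2: v = sqrt(39749020.7341) = 6304.7 m/s

6304.7


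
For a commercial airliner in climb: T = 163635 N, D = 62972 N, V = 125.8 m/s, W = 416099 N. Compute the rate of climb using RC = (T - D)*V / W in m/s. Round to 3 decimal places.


Step 1: Excess thrust = T - D = 163635 - 62972 = 100663 N
Step 2: Excess power = 100663 * 125.8 = 12663405.4 W
Step 3: RC = 12663405.4 / 416099 = 30.434 m/s

30.434


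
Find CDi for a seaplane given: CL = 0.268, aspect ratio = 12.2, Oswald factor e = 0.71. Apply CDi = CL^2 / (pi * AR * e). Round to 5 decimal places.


Step 1: CL^2 = 0.268^2 = 0.071824
Step 2: pi * AR * e = 3.14159 * 12.2 * 0.71 = 27.212476
Step 3: CDi = 0.071824 / 27.212476 = 0.00264

0.00264


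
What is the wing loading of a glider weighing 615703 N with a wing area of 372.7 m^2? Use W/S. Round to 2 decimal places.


Step 1: Wing loading = W / S = 615703 / 372.7
Step 2: Wing loading = 1652.01 N/m^2

1652.01


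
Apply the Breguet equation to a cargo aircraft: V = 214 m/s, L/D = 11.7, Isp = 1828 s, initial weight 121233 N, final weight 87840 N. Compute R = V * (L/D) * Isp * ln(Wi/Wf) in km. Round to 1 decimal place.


Step 1: Coefficient = V * (L/D) * Isp = 214 * 11.7 * 1828 = 4576946.4 m
Step 2: Wi/Wf = 121233 / 87840 = 1.380157
Step 3: ln(1.380157) = 0.322197
Step 4: R = 4576946.4 * 0.322197 = 1474679.9 m = 1474.7 km

1474.7


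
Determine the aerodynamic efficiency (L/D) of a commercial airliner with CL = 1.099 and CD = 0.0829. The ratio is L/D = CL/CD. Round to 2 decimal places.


Step 1: L/D = CL / CD = 1.099 / 0.0829
Step 2: L/D = 13.26

13.26


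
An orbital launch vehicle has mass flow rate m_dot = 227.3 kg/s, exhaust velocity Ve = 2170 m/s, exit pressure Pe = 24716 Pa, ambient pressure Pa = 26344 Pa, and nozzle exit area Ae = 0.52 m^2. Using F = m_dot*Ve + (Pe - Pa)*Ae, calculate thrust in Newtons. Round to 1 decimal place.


Step 1: Momentum thrust = m_dot * Ve = 227.3 * 2170 = 493241.0 N
Step 2: Pressure thrust = (Pe - Pa) * Ae = (24716 - 26344) * 0.52 = -846.56 N
Step 3: Total thrust F = 493241.0 + -846.56 = 492394.4 N

492394.4


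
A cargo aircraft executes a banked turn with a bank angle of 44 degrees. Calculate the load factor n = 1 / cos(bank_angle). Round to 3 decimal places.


Step 1: Convert 44 degrees to radians = 0.767945
Step 2: cos(44 deg) = 0.71934
Step 3: n = 1 / 0.71934 = 1.390

1.390


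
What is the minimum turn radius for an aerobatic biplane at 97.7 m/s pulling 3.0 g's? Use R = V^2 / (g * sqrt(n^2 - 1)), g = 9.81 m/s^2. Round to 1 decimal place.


Step 1: V^2 = 97.7^2 = 9545.29
Step 2: n^2 - 1 = 3.0^2 - 1 = 8.0
Step 3: sqrt(8.0) = 2.828427
Step 4: R = 9545.29 / (9.81 * 2.828427) = 344.0 m

344.0


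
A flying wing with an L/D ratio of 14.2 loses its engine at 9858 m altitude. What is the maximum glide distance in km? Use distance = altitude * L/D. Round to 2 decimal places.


Step 1: Glide distance = altitude * L/D = 9858 * 14.2 = 139983.6 m
Step 2: Convert to km: 139983.6 / 1000 = 139.98 km

139.98


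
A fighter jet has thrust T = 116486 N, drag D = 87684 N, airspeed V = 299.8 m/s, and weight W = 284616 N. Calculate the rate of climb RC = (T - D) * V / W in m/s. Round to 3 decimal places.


Step 1: Excess thrust = T - D = 116486 - 87684 = 28802 N
Step 2: Excess power = 28802 * 299.8 = 8634839.6 W
Step 3: RC = 8634839.6 / 284616 = 30.339 m/s

30.339


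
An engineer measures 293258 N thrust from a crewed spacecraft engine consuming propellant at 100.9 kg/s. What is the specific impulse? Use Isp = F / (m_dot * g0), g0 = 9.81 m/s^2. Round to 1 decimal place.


Step 1: m_dot * g0 = 100.9 * 9.81 = 989.83
Step 2: Isp = 293258 / 989.83 = 296.3 s

296.3


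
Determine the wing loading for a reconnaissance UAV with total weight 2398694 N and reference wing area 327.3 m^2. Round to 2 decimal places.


Step 1: Wing loading = W / S = 2398694 / 327.3
Step 2: Wing loading = 7328.73 N/m^2

7328.73


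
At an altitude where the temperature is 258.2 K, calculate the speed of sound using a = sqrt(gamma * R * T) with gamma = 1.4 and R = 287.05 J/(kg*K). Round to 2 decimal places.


Step 1: gamma * R * T = 1.4 * 287.05 * 258.2 = 103762.834
Step 2: a = sqrt(103762.834) = 322.12 m/s

322.12


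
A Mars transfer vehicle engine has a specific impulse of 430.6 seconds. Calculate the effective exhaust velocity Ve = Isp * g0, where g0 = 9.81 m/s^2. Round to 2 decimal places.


Step 1: Ve = Isp * g0 = 430.6 * 9.81
Step 2: Ve = 4224.19 m/s

4224.19


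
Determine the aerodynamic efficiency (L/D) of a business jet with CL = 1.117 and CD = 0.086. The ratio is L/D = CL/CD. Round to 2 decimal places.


Step 1: L/D = CL / CD = 1.117 / 0.086
Step 2: L/D = 12.99

12.99


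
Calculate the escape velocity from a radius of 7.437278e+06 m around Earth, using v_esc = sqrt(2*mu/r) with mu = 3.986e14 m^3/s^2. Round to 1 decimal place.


Step 1: 2*mu/r = 2 * 3.986e14 / 7.437278e+06 = 107189754.1009
Step 2: v_esc = sqrt(107189754.1009) = 10353.2 m/s

10353.2


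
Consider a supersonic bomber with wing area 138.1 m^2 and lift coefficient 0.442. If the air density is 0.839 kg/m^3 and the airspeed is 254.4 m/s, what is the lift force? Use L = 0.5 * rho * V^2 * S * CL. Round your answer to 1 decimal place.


Step 1: Calculate dynamic pressure q = 0.5 * 0.839 * 254.4^2 = 0.5 * 0.839 * 64719.36 = 27149.7715 Pa
Step 2: Multiply by wing area and lift coefficient: L = 27149.7715 * 138.1 * 0.442
Step 3: L = 3749383.4469 * 0.442 = 1657227.5 N

1657227.5


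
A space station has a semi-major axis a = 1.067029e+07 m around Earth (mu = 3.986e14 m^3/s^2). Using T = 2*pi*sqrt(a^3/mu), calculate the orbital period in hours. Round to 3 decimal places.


Step 1: a^3 / mu = 1.214867e+21 / 3.986e14 = 3.047834e+06
Step 2: sqrt(3.047834e+06) = 1745.8048 s
Step 3: T = 2*pi * 1745.8048 = 10969.22 s
Step 4: T in hours = 10969.22 / 3600 = 3.047 hours

3.047


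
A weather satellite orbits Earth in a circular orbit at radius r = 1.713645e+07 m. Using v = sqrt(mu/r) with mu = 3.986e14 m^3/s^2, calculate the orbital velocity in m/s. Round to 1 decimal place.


Step 1: mu / r = 3.986e14 / 1.713645e+07 = 23260360.2263
Step 2: v = sqrt(23260360.2263) = 4822.9 m/s

4822.9


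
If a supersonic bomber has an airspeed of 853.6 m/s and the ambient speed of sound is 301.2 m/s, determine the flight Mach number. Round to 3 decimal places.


Step 1: M = V / a = 853.6 / 301.2
Step 2: M = 2.834

2.834


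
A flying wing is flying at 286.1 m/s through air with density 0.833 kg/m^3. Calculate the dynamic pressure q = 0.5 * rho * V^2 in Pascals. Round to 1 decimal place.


Step 1: V^2 = 286.1^2 = 81853.21
Step 2: q = 0.5 * 0.833 * 81853.21
Step 3: q = 34091.9 Pa

34091.9


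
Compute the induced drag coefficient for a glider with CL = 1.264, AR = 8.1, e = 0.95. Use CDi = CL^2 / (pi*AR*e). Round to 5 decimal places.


Step 1: CL^2 = 1.264^2 = 1.597696
Step 2: pi * AR * e = 3.14159 * 8.1 * 0.95 = 24.174555
Step 3: CDi = 1.597696 / 24.174555 = 0.06609

0.06609


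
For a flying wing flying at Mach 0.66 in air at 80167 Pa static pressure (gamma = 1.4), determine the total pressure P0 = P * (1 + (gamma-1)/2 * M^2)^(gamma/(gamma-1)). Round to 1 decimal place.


Step 1: (gamma-1)/2 * M^2 = 0.2 * 0.4356 = 0.08712
Step 2: 1 + 0.08712 = 1.08712
Step 3: Exponent gamma/(gamma-1) = 3.5
Step 4: P0 = 80167 * 1.08712^3.5 = 107390.7 Pa

107390.7


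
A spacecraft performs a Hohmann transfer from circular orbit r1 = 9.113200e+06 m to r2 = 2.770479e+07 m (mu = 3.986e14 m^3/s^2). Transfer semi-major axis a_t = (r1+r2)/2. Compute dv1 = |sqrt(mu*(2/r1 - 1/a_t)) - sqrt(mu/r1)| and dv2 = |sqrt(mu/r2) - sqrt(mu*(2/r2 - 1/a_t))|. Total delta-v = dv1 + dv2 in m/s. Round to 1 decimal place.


Step 1: Transfer semi-major axis a_t = (9.113200e+06 + 2.770479e+07) / 2 = 1.840900e+07 m
Step 2: v1 (circular at r1) = sqrt(mu/r1) = 6613.53 m/s
Step 3: v_t1 = sqrt(mu*(2/r1 - 1/a_t)) = 8113.26 m/s
Step 4: dv1 = |8113.26 - 6613.53| = 1499.74 m/s
Step 5: v2 (circular at r2) = 3793.07 m/s, v_t2 = 2668.77 m/s
Step 6: dv2 = |3793.07 - 2668.77| = 1124.3 m/s
Step 7: Total delta-v = 1499.74 + 1124.3 = 2624.0 m/s

2624.0


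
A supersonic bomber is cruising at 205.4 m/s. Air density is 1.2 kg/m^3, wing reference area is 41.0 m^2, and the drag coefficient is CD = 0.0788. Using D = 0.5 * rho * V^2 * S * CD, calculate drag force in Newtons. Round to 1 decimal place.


Step 1: Dynamic pressure q = 0.5 * 1.2 * 205.4^2 = 25313.496 Pa
Step 2: Drag D = q * S * CD = 25313.496 * 41.0 * 0.0788
Step 3: D = 81782.8 N

81782.8


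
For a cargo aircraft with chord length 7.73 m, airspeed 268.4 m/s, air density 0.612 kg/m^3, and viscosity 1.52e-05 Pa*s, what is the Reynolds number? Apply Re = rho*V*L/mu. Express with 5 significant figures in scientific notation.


Step 1: Numerator = rho * V * L = 0.612 * 268.4 * 7.73 = 1269.735984
Step 2: Re = 1269.735984 / 1.52e-05
Step 3: Re = 8.3535e+07

8.3535e+07


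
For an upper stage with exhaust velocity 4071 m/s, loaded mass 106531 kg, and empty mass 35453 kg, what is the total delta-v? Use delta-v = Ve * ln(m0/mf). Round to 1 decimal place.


Step 1: Mass ratio m0/mf = 106531 / 35453 = 3.004851
Step 2: ln(3.004851) = 1.100228
Step 3: delta-v = 4071 * 1.100228 = 4479.0 m/s

4479.0


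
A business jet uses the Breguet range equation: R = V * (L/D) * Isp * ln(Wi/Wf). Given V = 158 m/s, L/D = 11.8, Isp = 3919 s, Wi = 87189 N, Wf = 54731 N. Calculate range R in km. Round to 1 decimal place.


Step 1: Coefficient = V * (L/D) * Isp = 158 * 11.8 * 3919 = 7306583.6 m
Step 2: Wi/Wf = 87189 / 54731 = 1.593046
Step 3: ln(1.593046) = 0.465648
Step 4: R = 7306583.6 * 0.465648 = 3402295.3 m = 3402.3 km

3402.3


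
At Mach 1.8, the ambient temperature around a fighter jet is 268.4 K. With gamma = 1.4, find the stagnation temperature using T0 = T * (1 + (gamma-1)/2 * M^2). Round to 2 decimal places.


Step 1: (gamma-1)/2 = 0.2
Step 2: M^2 = 3.24
Step 3: 1 + 0.2 * 3.24 = 1.648
Step 4: T0 = 268.4 * 1.648 = 442.32 K

442.32


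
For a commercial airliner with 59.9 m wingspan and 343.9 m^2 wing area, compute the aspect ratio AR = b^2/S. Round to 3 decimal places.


Step 1: b^2 = 59.9^2 = 3588.01
Step 2: AR = 3588.01 / 343.9 = 10.433

10.433


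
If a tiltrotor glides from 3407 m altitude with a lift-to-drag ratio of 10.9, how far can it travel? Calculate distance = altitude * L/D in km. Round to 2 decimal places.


Step 1: Glide distance = altitude * L/D = 3407 * 10.9 = 37136.3 m
Step 2: Convert to km: 37136.3 / 1000 = 37.14 km

37.14


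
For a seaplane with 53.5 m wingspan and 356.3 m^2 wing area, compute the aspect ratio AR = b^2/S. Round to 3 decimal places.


Step 1: b^2 = 53.5^2 = 2862.25
Step 2: AR = 2862.25 / 356.3 = 8.033

8.033


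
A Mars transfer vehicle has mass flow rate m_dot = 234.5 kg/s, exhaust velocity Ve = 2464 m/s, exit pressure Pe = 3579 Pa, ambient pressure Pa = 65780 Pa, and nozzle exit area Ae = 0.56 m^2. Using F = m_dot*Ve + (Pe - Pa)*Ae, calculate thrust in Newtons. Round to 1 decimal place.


Step 1: Momentum thrust = m_dot * Ve = 234.5 * 2464 = 577808.0 N
Step 2: Pressure thrust = (Pe - Pa) * Ae = (3579 - 65780) * 0.56 = -34832.56 N
Step 3: Total thrust F = 577808.0 + -34832.56 = 542975.4 N

542975.4


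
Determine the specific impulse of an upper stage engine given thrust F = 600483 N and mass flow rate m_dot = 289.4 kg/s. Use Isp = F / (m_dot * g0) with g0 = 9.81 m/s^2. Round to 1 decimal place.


Step 1: m_dot * g0 = 289.4 * 9.81 = 2839.01
Step 2: Isp = 600483 / 2839.01 = 211.5 s

211.5


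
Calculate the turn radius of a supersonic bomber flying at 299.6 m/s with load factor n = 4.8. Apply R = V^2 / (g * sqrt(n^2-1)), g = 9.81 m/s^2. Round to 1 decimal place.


Step 1: V^2 = 299.6^2 = 89760.16
Step 2: n^2 - 1 = 4.8^2 - 1 = 22.04
Step 3: sqrt(22.04) = 4.694678
Step 4: R = 89760.16 / (9.81 * 4.694678) = 1949.0 m

1949.0


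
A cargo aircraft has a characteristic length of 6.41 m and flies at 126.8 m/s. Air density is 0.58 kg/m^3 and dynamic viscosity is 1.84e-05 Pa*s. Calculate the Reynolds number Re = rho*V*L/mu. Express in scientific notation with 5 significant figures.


Step 1: Numerator = rho * V * L = 0.58 * 126.8 * 6.41 = 471.41704
Step 2: Re = 471.41704 / 1.84e-05
Step 3: Re = 2.5620e+07

2.5620e+07


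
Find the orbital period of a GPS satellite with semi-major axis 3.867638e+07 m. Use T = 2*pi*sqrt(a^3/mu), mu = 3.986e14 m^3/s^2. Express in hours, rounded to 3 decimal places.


Step 1: a^3 / mu = 5.785454e+22 / 3.986e14 = 1.451444e+08
Step 2: sqrt(1.451444e+08) = 12047.5873 s
Step 3: T = 2*pi * 12047.5873 = 75697.22 s
Step 4: T in hours = 75697.22 / 3600 = 21.027 hours

21.027


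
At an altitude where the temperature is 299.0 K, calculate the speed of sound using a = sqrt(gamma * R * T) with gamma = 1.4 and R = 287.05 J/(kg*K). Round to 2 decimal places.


Step 1: gamma * R * T = 1.4 * 287.05 * 299.0 = 120159.13
Step 2: a = sqrt(120159.13) = 346.64 m/s

346.64


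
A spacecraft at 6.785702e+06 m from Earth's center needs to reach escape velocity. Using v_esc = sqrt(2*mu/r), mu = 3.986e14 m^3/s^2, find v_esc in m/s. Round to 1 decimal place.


Step 1: 2*mu/r = 2 * 3.986e14 / 6.785702e+06 = 117482317.968
Step 2: v_esc = sqrt(117482317.968) = 10838.9 m/s

10838.9


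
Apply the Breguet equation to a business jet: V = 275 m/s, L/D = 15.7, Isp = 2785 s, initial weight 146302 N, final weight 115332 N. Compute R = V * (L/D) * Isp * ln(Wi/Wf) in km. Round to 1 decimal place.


Step 1: Coefficient = V * (L/D) * Isp = 275 * 15.7 * 2785 = 12024237.5 m
Step 2: Wi/Wf = 146302 / 115332 = 1.268529
Step 3: ln(1.268529) = 0.237858
Step 4: R = 12024237.5 * 0.237858 = 2860061.7 m = 2860.1 km

2860.1


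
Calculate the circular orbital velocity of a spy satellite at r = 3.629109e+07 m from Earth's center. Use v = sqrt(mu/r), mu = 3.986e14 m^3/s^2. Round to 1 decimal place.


Step 1: mu / r = 3.986e14 / 3.629109e+07 = 10983412.1819
Step 2: v = sqrt(10983412.1819) = 3314.1 m/s

3314.1


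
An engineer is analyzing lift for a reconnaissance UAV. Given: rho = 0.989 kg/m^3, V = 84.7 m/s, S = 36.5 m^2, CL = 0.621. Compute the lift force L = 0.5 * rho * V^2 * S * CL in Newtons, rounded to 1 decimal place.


Step 1: Calculate dynamic pressure q = 0.5 * 0.989 * 84.7^2 = 0.5 * 0.989 * 7174.09 = 3547.5875 Pa
Step 2: Multiply by wing area and lift coefficient: L = 3547.5875 * 36.5 * 0.621
Step 3: L = 129486.9439 * 0.621 = 80411.4 N

80411.4


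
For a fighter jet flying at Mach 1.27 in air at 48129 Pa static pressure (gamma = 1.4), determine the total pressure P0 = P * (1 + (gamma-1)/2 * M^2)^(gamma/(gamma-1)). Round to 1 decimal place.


Step 1: (gamma-1)/2 * M^2 = 0.2 * 1.6129 = 0.32258
Step 2: 1 + 0.32258 = 1.32258
Step 3: Exponent gamma/(gamma-1) = 3.5
Step 4: P0 = 48129 * 1.32258^3.5 = 128051.2 Pa

128051.2


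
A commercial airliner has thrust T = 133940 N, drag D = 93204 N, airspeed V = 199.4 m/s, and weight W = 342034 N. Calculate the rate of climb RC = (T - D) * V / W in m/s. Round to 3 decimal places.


Step 1: Excess thrust = T - D = 133940 - 93204 = 40736 N
Step 2: Excess power = 40736 * 199.4 = 8122758.4 W
Step 3: RC = 8122758.4 / 342034 = 23.748 m/s

23.748


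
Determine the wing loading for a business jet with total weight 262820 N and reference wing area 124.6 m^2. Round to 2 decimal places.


Step 1: Wing loading = W / S = 262820 / 124.6
Step 2: Wing loading = 2109.31 N/m^2

2109.31


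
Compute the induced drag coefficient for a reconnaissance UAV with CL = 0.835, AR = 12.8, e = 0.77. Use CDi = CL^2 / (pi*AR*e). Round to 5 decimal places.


Step 1: CL^2 = 0.835^2 = 0.697225
Step 2: pi * AR * e = 3.14159 * 12.8 * 0.77 = 30.963537
Step 3: CDi = 0.697225 / 30.963537 = 0.02252

0.02252


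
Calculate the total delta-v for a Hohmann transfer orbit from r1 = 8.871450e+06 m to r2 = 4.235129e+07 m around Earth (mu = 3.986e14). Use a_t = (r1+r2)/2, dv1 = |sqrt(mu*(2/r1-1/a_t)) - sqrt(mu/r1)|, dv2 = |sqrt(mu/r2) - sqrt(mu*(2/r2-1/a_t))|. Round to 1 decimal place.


Step 1: Transfer semi-major axis a_t = (8.871450e+06 + 4.235129e+07) / 2 = 2.561137e+07 m
Step 2: v1 (circular at r1) = sqrt(mu/r1) = 6703.03 m/s
Step 3: v_t1 = sqrt(mu*(2/r1 - 1/a_t)) = 8619.62 m/s
Step 4: dv1 = |8619.62 - 6703.03| = 1916.59 m/s
Step 5: v2 (circular at r2) = 3067.86 m/s, v_t2 = 1805.58 m/s
Step 6: dv2 = |3067.86 - 1805.58| = 1262.28 m/s
Step 7: Total delta-v = 1916.59 + 1262.28 = 3178.9 m/s

3178.9


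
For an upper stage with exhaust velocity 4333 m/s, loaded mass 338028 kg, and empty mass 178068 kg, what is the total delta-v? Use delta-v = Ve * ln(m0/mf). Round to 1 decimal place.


Step 1: Mass ratio m0/mf = 338028 / 178068 = 1.898309
Step 2: ln(1.898309) = 0.640963
Step 3: delta-v = 4333 * 0.640963 = 2777.3 m/s

2777.3


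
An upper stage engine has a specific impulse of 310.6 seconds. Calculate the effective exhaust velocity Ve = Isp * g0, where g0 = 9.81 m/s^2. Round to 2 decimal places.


Step 1: Ve = Isp * g0 = 310.6 * 9.81
Step 2: Ve = 3046.99 m/s

3046.99


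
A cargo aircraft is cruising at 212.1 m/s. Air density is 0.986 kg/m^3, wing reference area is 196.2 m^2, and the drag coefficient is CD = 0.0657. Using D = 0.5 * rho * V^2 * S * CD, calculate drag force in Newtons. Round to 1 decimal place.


Step 1: Dynamic pressure q = 0.5 * 0.986 * 212.1^2 = 22178.3001 Pa
Step 2: Drag D = q * S * CD = 22178.3001 * 196.2 * 0.0657
Step 3: D = 285885.8 N

285885.8


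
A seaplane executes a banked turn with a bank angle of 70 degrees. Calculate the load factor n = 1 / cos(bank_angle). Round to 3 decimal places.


Step 1: Convert 70 degrees to radians = 1.22173
Step 2: cos(70 deg) = 0.34202
Step 3: n = 1 / 0.34202 = 2.924

2.924


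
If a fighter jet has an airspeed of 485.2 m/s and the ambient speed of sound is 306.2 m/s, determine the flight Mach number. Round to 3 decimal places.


Step 1: M = V / a = 485.2 / 306.2
Step 2: M = 1.585

1.585


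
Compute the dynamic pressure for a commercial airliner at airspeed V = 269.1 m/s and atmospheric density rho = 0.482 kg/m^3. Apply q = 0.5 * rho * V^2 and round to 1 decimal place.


Step 1: V^2 = 269.1^2 = 72414.81
Step 2: q = 0.5 * 0.482 * 72414.81
Step 3: q = 17452.0 Pa

17452.0


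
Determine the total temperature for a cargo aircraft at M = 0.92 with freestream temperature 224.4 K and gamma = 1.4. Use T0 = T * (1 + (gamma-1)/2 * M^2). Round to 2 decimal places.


Step 1: (gamma-1)/2 = 0.2
Step 2: M^2 = 0.8464
Step 3: 1 + 0.2 * 0.8464 = 1.16928
Step 4: T0 = 224.4 * 1.16928 = 262.39 K

262.39


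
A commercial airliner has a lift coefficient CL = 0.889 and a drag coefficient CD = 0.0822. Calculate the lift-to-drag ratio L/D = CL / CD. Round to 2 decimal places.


Step 1: L/D = CL / CD = 0.889 / 0.0822
Step 2: L/D = 10.82

10.82


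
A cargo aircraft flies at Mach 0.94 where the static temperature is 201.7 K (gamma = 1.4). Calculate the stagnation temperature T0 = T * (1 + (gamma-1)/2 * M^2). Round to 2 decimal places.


Step 1: (gamma-1)/2 = 0.2
Step 2: M^2 = 0.8836
Step 3: 1 + 0.2 * 0.8836 = 1.17672
Step 4: T0 = 201.7 * 1.17672 = 237.34 K

237.34


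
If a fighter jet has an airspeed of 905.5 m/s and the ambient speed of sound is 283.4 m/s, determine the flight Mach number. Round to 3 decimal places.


Step 1: M = V / a = 905.5 / 283.4
Step 2: M = 3.195

3.195


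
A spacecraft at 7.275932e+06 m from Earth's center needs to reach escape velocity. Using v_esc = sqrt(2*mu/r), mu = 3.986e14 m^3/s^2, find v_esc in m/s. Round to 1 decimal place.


Step 1: 2*mu/r = 2 * 3.986e14 / 7.275932e+06 = 109566719.4251
Step 2: v_esc = sqrt(109566719.4251) = 10467.4 m/s

10467.4


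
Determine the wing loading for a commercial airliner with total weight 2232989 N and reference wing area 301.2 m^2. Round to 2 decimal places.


Step 1: Wing loading = W / S = 2232989 / 301.2
Step 2: Wing loading = 7413.64 N/m^2

7413.64


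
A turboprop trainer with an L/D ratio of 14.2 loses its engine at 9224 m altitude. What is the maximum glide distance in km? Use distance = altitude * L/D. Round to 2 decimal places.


Step 1: Glide distance = altitude * L/D = 9224 * 14.2 = 130980.8 m
Step 2: Convert to km: 130980.8 / 1000 = 130.98 km

130.98


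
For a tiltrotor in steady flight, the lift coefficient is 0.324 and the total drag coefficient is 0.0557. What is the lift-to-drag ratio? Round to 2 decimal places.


Step 1: L/D = CL / CD = 0.324 / 0.0557
Step 2: L/D = 5.82

5.82


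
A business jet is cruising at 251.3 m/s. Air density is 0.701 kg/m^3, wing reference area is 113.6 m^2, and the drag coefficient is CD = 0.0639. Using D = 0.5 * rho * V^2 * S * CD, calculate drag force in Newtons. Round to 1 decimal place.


Step 1: Dynamic pressure q = 0.5 * 0.701 * 251.3^2 = 22134.6673 Pa
Step 2: Drag D = q * S * CD = 22134.6673 * 113.6 * 0.0639
Step 3: D = 160676.4 N

160676.4


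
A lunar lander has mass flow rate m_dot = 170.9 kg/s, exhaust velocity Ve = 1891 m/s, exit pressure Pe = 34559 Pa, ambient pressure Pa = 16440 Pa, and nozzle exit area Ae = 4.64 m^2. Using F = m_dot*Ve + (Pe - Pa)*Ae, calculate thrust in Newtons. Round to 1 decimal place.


Step 1: Momentum thrust = m_dot * Ve = 170.9 * 1891 = 323171.9 N
Step 2: Pressure thrust = (Pe - Pa) * Ae = (34559 - 16440) * 4.64 = 84072.16 N
Step 3: Total thrust F = 323171.9 + 84072.16 = 407244.1 N

407244.1


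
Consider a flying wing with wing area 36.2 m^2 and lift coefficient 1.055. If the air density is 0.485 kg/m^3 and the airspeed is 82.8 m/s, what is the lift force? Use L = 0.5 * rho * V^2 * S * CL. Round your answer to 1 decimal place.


Step 1: Calculate dynamic pressure q = 0.5 * 0.485 * 82.8^2 = 0.5 * 0.485 * 6855.84 = 1662.5412 Pa
Step 2: Multiply by wing area and lift coefficient: L = 1662.5412 * 36.2 * 1.055
Step 3: L = 60183.9914 * 1.055 = 63494.1 N

63494.1


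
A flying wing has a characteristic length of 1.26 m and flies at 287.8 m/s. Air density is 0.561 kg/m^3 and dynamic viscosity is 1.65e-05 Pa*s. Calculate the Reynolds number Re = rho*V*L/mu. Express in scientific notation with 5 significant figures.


Step 1: Numerator = rho * V * L = 0.561 * 287.8 * 1.26 = 203.434308
Step 2: Re = 203.434308 / 1.65e-05
Step 3: Re = 1.2329e+07

1.2329e+07


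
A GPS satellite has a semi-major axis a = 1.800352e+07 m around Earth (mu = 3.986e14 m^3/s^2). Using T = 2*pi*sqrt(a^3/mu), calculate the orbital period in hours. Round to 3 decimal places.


Step 1: a^3 / mu = 5.835422e+21 / 3.986e14 = 1.463979e+07
Step 2: sqrt(1.463979e+07) = 3826.1984 s
Step 3: T = 2*pi * 3826.1984 = 24040.71 s
Step 4: T in hours = 24040.71 / 3600 = 6.678 hours

6.678


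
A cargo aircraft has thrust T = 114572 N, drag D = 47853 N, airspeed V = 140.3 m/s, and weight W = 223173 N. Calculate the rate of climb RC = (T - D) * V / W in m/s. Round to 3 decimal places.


Step 1: Excess thrust = T - D = 114572 - 47853 = 66719 N
Step 2: Excess power = 66719 * 140.3 = 9360675.7 W
Step 3: RC = 9360675.7 / 223173 = 41.944 m/s

41.944


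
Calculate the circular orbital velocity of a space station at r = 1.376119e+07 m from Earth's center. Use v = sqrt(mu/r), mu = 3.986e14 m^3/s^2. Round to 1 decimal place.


Step 1: mu / r = 3.986e14 / 1.376119e+07 = 28965518.2437
Step 2: v = sqrt(28965518.2437) = 5382.0 m/s

5382.0


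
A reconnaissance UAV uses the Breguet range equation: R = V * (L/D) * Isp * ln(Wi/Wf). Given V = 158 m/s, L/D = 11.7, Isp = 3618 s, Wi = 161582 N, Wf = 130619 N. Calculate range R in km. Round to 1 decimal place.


Step 1: Coefficient = V * (L/D) * Isp = 158 * 11.7 * 3618 = 6688234.8 m
Step 2: Wi/Wf = 161582 / 130619 = 1.237048
Step 3: ln(1.237048) = 0.212728
Step 4: R = 6688234.8 * 0.212728 = 1422775.2 m = 1422.8 km

1422.8


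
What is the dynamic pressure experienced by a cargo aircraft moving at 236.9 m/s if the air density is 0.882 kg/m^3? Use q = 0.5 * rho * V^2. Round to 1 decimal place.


Step 1: V^2 = 236.9^2 = 56121.61
Step 2: q = 0.5 * 0.882 * 56121.61
Step 3: q = 24749.6 Pa

24749.6


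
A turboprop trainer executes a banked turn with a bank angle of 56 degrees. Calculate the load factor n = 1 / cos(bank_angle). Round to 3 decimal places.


Step 1: Convert 56 degrees to radians = 0.977384
Step 2: cos(56 deg) = 0.559193
Step 3: n = 1 / 0.559193 = 1.788

1.788


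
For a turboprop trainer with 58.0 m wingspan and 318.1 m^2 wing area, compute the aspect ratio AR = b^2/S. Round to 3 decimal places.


Step 1: b^2 = 58.0^2 = 3364.0
Step 2: AR = 3364.0 / 318.1 = 10.575

10.575


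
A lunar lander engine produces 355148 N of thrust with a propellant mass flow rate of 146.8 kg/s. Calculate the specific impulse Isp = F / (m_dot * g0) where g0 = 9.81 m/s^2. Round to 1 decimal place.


Step 1: m_dot * g0 = 146.8 * 9.81 = 1440.11
Step 2: Isp = 355148 / 1440.11 = 246.6 s

246.6


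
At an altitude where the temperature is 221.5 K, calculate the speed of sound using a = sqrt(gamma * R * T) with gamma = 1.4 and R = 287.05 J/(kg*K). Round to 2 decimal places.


Step 1: gamma * R * T = 1.4 * 287.05 * 221.5 = 89014.205
Step 2: a = sqrt(89014.205) = 298.35 m/s

298.35


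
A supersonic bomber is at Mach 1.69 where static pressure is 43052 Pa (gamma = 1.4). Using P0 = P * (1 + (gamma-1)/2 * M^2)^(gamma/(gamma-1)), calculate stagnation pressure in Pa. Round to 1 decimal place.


Step 1: (gamma-1)/2 * M^2 = 0.2 * 2.8561 = 0.57122
Step 2: 1 + 0.57122 = 1.57122
Step 3: Exponent gamma/(gamma-1) = 3.5
Step 4: P0 = 43052 * 1.57122^3.5 = 209325.8 Pa

209325.8


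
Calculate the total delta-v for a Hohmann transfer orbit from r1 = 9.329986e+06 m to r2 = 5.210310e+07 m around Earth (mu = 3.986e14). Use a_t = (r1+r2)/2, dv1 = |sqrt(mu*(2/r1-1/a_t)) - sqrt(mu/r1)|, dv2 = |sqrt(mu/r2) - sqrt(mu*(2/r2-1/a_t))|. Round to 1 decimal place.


Step 1: Transfer semi-major axis a_t = (9.329986e+06 + 5.210310e+07) / 2 = 3.071654e+07 m
Step 2: v1 (circular at r1) = sqrt(mu/r1) = 6536.24 m/s
Step 3: v_t1 = sqrt(mu*(2/r1 - 1/a_t)) = 8512.83 m/s
Step 4: dv1 = |8512.83 - 6536.24| = 1976.58 m/s
Step 5: v2 (circular at r2) = 2765.9 m/s, v_t2 = 1524.37 m/s
Step 6: dv2 = |2765.9 - 1524.37| = 1241.53 m/s
Step 7: Total delta-v = 1976.58 + 1241.53 = 3218.1 m/s

3218.1


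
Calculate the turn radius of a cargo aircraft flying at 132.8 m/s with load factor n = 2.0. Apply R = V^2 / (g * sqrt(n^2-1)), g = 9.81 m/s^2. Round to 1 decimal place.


Step 1: V^2 = 132.8^2 = 17635.84
Step 2: n^2 - 1 = 2.0^2 - 1 = 3.0
Step 3: sqrt(3.0) = 1.732051
Step 4: R = 17635.84 / (9.81 * 1.732051) = 1037.9 m

1037.9


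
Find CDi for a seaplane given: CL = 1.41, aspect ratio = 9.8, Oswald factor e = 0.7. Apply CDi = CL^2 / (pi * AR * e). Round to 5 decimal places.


Step 1: CL^2 = 1.41^2 = 1.9881
Step 2: pi * AR * e = 3.14159 * 9.8 * 0.7 = 21.551326
Step 3: CDi = 1.9881 / 21.551326 = 0.09225

0.09225


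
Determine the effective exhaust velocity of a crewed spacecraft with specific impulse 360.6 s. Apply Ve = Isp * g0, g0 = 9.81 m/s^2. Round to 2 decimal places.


Step 1: Ve = Isp * g0 = 360.6 * 9.81
Step 2: Ve = 3537.49 m/s

3537.49


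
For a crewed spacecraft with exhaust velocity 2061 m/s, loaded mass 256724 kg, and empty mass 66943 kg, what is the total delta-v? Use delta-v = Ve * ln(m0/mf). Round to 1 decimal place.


Step 1: Mass ratio m0/mf = 256724 / 66943 = 3.834964
Step 2: ln(3.834964) = 1.34416
Step 3: delta-v = 2061 * 1.34416 = 2770.3 m/s

2770.3


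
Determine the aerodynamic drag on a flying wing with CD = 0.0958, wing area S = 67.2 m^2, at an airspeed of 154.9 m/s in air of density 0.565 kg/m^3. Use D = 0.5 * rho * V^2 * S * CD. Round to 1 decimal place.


Step 1: Dynamic pressure q = 0.5 * 0.565 * 154.9^2 = 6778.3078 Pa
Step 2: Drag D = q * S * CD = 6778.3078 * 67.2 * 0.0958
Step 3: D = 43637.1 N

43637.1


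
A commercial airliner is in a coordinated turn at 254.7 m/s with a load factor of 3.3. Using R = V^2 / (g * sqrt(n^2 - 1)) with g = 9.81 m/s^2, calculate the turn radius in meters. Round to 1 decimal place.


Step 1: V^2 = 254.7^2 = 64872.09
Step 2: n^2 - 1 = 3.3^2 - 1 = 9.89
Step 3: sqrt(9.89) = 3.144837
Step 4: R = 64872.09 / (9.81 * 3.144837) = 2102.8 m

2102.8


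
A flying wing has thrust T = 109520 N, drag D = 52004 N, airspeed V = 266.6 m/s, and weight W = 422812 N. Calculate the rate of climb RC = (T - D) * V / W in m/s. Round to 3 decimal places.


Step 1: Excess thrust = T - D = 109520 - 52004 = 57516 N
Step 2: Excess power = 57516 * 266.6 = 15333765.6 W
Step 3: RC = 15333765.6 / 422812 = 36.266 m/s

36.266


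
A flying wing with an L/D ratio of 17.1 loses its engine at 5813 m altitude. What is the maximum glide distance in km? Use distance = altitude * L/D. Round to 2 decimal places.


Step 1: Glide distance = altitude * L/D = 5813 * 17.1 = 99402.3 m
Step 2: Convert to km: 99402.3 / 1000 = 99.40 km

99.40


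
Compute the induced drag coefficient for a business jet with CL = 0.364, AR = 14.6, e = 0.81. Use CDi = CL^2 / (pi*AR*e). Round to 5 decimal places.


Step 1: CL^2 = 0.364^2 = 0.132496
Step 2: pi * AR * e = 3.14159 * 14.6 * 0.81 = 37.152475
Step 3: CDi = 0.132496 / 37.152475 = 0.00357

0.00357
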